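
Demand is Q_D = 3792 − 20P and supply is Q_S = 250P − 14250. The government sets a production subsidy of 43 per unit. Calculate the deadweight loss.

In inverse form: demand P = 189.6 − 0.05Q, supply P = 57 + 0.004Q.
Competitive equilibrium: 189.6 − 0.05Q = 57 + 0.004Q → Q* = 2455.5556, P* = 66.8222.
The subsidy lowers effective supply by 43: P = 14 + 0.004Q.
New quantity: 189.6 − 0.05Q = 14 + 0.004Q → Q' = 3251.8519.
Overproduction ΔQ = 3251.8519 − 2455.5556 = 796.2963; wedge = subsidy = 43.
DWL = ½ × 796.2963 × 43 = 17120.37.

17120.37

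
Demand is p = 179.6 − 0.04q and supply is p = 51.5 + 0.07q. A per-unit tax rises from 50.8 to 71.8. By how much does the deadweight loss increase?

Competitive equilibrium: 179.6 − 0.04q = 51.5 + 0.07q → q* = 1164.5455, p* = 133.0182.
For a per-unit tax t: Δq = t/0.11, so DWL = ½·t·(t/0.11) = t²/0.22.
At t = 50.8: DWL = 11730.182. At t = 71.8: DWL = 23432.909.
Increase = 23432.909 − 11730.182 = 11702.73.

11702.73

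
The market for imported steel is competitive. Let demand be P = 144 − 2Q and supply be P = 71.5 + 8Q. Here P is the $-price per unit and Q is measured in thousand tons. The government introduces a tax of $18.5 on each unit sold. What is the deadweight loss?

Competitive equilibrium: 144 − 2Q = 71.5 + 8Q → Q* = 7.25, P* = 129.5.
With the tax, the buyer price exceeds the seller price by 18.5: (144 − 2Q) − (71.5 + 8Q) = 18.5 → Q' = 5.4.
ΔQ = 7.25 − 5.4 = 1.85; the wedge equals the tax, 18.5.
Welfare loss = ½ × 1.85 × 18.5 = $17.11 thousand.

$17.11 thousand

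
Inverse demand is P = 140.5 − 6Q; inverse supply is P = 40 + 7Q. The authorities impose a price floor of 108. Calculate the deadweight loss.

34.81

Competitive equilibrium: 140.5 − 6Q = 40 + 7Q → Q* = 7.7308, P* = 94.1154.
At the floor P = 108, quantity demanded = (140.5 − 108)/6 = 5.4167.
Sellers' marginal cost at Q' = 5.4167: 40 + 7·5.4167 = 77.9169.
ΔQ = 7.7308 − 5.4167 = 2.3141; wedge = 108 − 77.9169 = 30.0831.
Welfare loss = ½ × 2.3141 × 30.0831 = 34.81.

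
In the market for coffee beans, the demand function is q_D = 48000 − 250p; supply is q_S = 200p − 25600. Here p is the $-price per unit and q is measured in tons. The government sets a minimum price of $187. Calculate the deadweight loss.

In inverse form: demand p = 192 − 0.004q, supply p = 128 + 0.005q.
Competitive equilibrium: 192 − 0.004q = 128 + 0.005q → q* = 7111.1111, p* = 163.5556.
At the floor p = 187, quantity demanded = (192 − 187)/0.004 = 1250.
Sellers' marginal cost at q' = 1250: 128 + 0.005·1250 = 134.25.
Δq = 7111.1111 − 1250 = 5861.1111; wedge = 187 − 134.25 = 52.75.
DWL = ½ × 5861.1111 × 52.75 = $154586.81.

$154586.81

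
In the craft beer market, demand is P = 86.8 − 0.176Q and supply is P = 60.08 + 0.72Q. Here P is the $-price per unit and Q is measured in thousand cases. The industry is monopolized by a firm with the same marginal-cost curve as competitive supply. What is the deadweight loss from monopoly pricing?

Competitive equilibrium: 86.8 − 0.176Q = 60.08 + 0.72Q → Q* = 29.8214, P* = 81.5514.
Marginal revenue: MR = 86.8 − 0.352Q. Set MR = MC: 86.8 − 0.352Q = 60.08 + 0.72Q → Q_m = 24.9254.
Price P_m = 86.8 − 0.176·24.9254 = 82.4131; MC(Q_m) = 60.08 + 0.72·24.9254 = 78.0263.
Competitive Q* = 29.8214, so ΔQ = 4.896; wedge = 82.4131 − 78.0263 = 4.3868.
DWL = ½ × 4.896 × 4.3868 = $10.74 thousand.

$10.74 thousand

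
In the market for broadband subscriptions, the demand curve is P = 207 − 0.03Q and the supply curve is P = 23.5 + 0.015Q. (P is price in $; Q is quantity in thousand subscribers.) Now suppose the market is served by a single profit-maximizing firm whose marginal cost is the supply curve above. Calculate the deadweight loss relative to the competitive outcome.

Competitive equilibrium: 207 − 0.03Q = 23.5 + 0.015Q → Q* = 4077.7778, P* = 84.6667.
Marginal revenue: MR = 207 − 0.06Q. Set MR = MC: 207 − 0.06Q = 23.5 + 0.015Q → Q_m = 2446.6667.
Price P_m = 207 − 0.03·2446.6667 = 133.6; MC(Q_m) = 23.5 + 0.015·2446.6667 = 60.2.
Competitive Q* = 4077.7778, so ΔQ = 1631.1111; wedge = 133.6 − 60.2 = 73.4.
Deadweight loss = ½ × 1631.1111 × 73.4 = $59861.78 thousand.

$59861.78 thousand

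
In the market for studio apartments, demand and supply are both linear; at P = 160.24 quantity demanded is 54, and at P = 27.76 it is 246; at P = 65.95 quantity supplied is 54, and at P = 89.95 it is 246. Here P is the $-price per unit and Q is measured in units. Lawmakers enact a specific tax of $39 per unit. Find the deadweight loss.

$933.13

Demand slope = (27.76 − 160.24)/(246 − 54) = −0.69, so P = 197.5 − 0.69Q.
Supply slope = (89.95 − 65.95)/(246 − 54) = 0.125, so P = 59.2 + 0.125Q.
Competitive equilibrium: 197.5 − 0.69Q = 59.2 + 0.125Q → Q* = 169.6933, P* = 80.4117.
With the tax, the buyer price exceeds the seller price by 39: (197.5 − 0.69Q) − (59.2 + 0.125Q) = 39 → Q' = 121.8405.
ΔQ = 169.6933 − 121.8405 = 47.8528; the wedge equals the tax, 39.
The triangle = ½ × 47.8528 × 39 = $933.13.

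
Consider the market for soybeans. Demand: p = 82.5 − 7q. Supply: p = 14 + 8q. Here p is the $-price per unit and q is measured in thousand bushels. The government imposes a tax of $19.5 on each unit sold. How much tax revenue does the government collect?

Competitive equilibrium: 82.5 − 7q = 14 + 8q → q* = 4.5667, p* = 50.5333.
With the tax, the buyer price exceeds the seller price by 19.5: (82.5 − 7q) − (14 + 8q) = 19.5 → q' = 3.2667.
Tax revenue = 19.5 × 3.2667 = $63.70 thousand.

$63.70 thousand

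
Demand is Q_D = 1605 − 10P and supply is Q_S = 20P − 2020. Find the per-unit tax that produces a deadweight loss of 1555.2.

21.6

In inverse form: demand P = 160.5 − 0.1Q, supply P = 101 + 0.05Q.
Competitive equilibrium: 160.5 − 0.1Q = 101 + 0.05Q → Q* = 396.6667, P* = 120.8333.
A tax t gives ΔQ = t/0.15 and wedge t, so DWL = t²/0.3.
t²/0.3 = 1555.2 → t² = 466.56 → t = 21.6.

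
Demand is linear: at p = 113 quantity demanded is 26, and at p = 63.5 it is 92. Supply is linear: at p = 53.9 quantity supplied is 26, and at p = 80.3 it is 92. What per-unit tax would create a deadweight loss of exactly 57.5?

Demand slope = (63.5 − 113)/(92 − 26) = −0.75, so p = 132.5 − 0.75q.
Supply slope = (80.3 − 53.9)/(92 − 26) = 0.4, so p = 43.5 + 0.4q.
Competitive equilibrium: 132.5 − 0.75q = 43.5 + 0.4q → q* = 77.3913, p* = 74.4565.
A tax t gives Δq = t/1.15 and wedge t, so DWL = t²/2.3.
t²/2.3 = 57.5 → t² = 132.25 → t = 11.5.

11.5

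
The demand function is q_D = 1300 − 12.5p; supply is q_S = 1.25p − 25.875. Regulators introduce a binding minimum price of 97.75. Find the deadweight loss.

In inverse form: demand p = 104 − 0.08q, supply p = 20.7 + 0.8q.
Competitive equilibrium: 104 − 0.08q = 20.7 + 0.8q → q* = 94.6591, p* = 96.4273.
At the floor p = 97.75, quantity demanded = (104 − 97.75)/0.08 = 78.125.
Sellers' marginal cost at q' = 78.125: 20.7 + 0.8·78.125 = 83.2.
Δq = 94.6591 − 78.125 = 16.5341; wedge = 97.75 − 83.2 = 14.55.
Welfare loss = ½ × 16.5341 × 14.55 = 120.29.

120.29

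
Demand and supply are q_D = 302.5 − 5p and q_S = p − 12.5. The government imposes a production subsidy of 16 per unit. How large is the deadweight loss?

In inverse form: demand p = 60.5 − 0.2q, supply p = 12.5 + q.
Competitive equilibrium: 60.5 − 0.2q = 12.5 + q → q* = 40, p* = 52.5.
The subsidy lowers effective supply by 16: p = q − 3.5.
New quantity: 60.5 − 0.2q = q − 3.5 → q' = 53.3333.
Overproduction Δq = 53.3333 − 40 = 13.3333; wedge = subsidy = 16.
DWL = ½ × 13.3333 × 16 = 106.67.

106.67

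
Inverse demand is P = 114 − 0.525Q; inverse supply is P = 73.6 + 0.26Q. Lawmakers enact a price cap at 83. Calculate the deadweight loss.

Competitive equilibrium: 114 − 0.525Q = 73.6 + 0.26Q → Q* = 51.465, P* = 86.9809.
At the ceiling P = 83, quantity supplied = (83 − 73.6)/0.26 = 36.1538.
Willingness to pay at Q' = 36.1538: 114 − 0.525·36.1538 = 95.0193.
ΔQ = 51.465 − 36.1538 = 15.3112; wedge = 95.0193 − 83 = 12.0193.
Deadweight loss = ½ × 15.3112 × 12.0193 = 92.01.

92.01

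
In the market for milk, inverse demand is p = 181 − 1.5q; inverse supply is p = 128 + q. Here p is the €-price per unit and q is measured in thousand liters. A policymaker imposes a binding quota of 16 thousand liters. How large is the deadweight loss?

Competitive equilibrium: 181 − 1.5q = 128 + q → q* = 21.2, p* = 149.2.
At q = 16: demand price = 181 − 1.5·16 = 157; supply price = 128 + 1·16 = 144.
Δq = 21.2 − 16 = 5.2; wedge = 157 − 144 = 13.
The triangle = ½ × 5.2 × 13 = €33.80 thousand.

€33.80 thousand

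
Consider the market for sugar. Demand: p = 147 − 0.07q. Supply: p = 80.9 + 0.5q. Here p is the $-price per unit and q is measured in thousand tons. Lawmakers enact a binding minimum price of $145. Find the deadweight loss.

$2176.72 thousand

Competitive equilibrium: 147 − 0.07q = 80.9 + 0.5q → q* = 115.9649, p* = 138.8825.
At the floor p = 145, quantity demanded = (147 − 145)/0.07 = 28.5714.
Sellers' marginal cost at q' = 28.5714: 80.9 + 0.5·28.5714 = 95.1857.
Δq = 115.9649 − 28.5714 = 87.3935; wedge = 145 − 95.1857 = 49.8143.
Welfare loss = ½ × 87.3935 × 49.8143 = $2176.72 thousand.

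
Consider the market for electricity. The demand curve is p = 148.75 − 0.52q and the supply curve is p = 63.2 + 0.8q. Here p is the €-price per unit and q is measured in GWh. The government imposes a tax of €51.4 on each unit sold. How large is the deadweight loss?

€1000.74

Competitive equilibrium: 148.75 − 0.52q = 63.2 + 0.8q → q* = 64.8106, p* = 115.0485.
With the tax, the buyer price exceeds the seller price by 51.4: (148.75 − 0.52q) − (63.2 + 0.8q) = 51.4 → q' = 25.8712.
Δq = 64.8106 − 25.8712 = 38.9394; the wedge equals the tax, 51.4.
The triangle = ½ × 38.9394 × 51.4 = €1000.74.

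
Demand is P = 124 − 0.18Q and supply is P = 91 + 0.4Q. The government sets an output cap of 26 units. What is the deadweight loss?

276.83

Competitive equilibrium: 124 − 0.18Q = 91 + 0.4Q → Q* = 56.8966, P* = 113.7586.
At Q = 26: demand price = 124 − 0.18·26 = 119.32; supply price = 91 + 0.4·26 = 101.4.
ΔQ = 56.8966 − 26 = 30.8966; wedge = 119.32 − 101.4 = 17.92.
Welfare loss = ½ × 30.8966 × 17.92 = 276.83.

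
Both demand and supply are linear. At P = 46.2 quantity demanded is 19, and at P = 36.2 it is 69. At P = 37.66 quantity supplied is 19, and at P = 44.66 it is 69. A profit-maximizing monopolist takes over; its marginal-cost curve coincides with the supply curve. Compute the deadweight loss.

Demand slope = (36.2 − 46.2)/(69 − 19) = −0.2, so P = 50 − 0.2Q.
Supply slope = (44.66 − 37.66)/(69 − 19) = 0.14, so P = 35 + 0.14Q.
Competitive equilibrium: 50 − 0.2Q = 35 + 0.14Q → Q* = 44.1176, P* = 41.1765.
Marginal revenue: MR = 50 − 0.4Q. Set MR = MC: 50 − 0.4Q = 35 + 0.14Q → Q_m = 27.7778.
Price P_m = 50 − 0.2·27.7778 = 44.4444; MC(Q_m) = 35 + 0.14·27.7778 = 38.8889.
Competitive Q* = 44.1176, so ΔQ = 16.3398; wedge = 44.4444 − 38.8889 = 5.5555.
Welfare loss = ½ × 16.3398 × 5.5555 = 45.39.

45.39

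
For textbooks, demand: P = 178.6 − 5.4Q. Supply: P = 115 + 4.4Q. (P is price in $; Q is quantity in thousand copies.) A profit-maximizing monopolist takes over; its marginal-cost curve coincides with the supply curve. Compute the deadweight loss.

Competitive equilibrium: 178.6 − 5.4Q = 115 + 4.4Q → Q* = 6.4898, P* = 143.5551.
Marginal revenue: MR = 178.6 − 10.8Q. Set MR = MC: 178.6 − 10.8Q = 115 + 4.4Q → Q_m = 4.1842.
Price P_m = 178.6 − 5.4·4.1842 = 156.0053; MC(Q_m) = 115 + 4.4·4.1842 = 133.4105.
Competitive Q* = 6.4898, so ΔQ = 2.3056; wedge = 156.0053 − 133.4105 = 22.5948.
The triangle = ½ × 2.3056 × 22.5948 = $26.05 thousand.

$26.05 thousand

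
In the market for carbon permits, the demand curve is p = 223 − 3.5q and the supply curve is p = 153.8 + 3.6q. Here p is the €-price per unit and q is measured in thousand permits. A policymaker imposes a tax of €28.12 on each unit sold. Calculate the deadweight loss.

€55.69 thousand

Competitive equilibrium: 223 − 3.5q = 153.8 + 3.6q → q* = 9.7465, p* = 188.8873.
With the tax, the buyer price exceeds the seller price by 28.12: (223 − 3.5q) − (153.8 + 3.6q) = 28.12 → q' = 5.7859.
Δq = 9.7465 − 5.7859 = 3.9606; the wedge equals the tax, 28.12.
The triangle = ½ × 3.9606 × 28.12 = €55.69 thousand.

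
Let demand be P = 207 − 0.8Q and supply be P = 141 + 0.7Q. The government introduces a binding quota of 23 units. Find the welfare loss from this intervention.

Competitive equilibrium: 207 − 0.8Q = 141 + 0.7Q → Q* = 44, P* = 171.8.
At Q = 23: demand price = 207 − 0.8·23 = 188.6; supply price = 141 + 0.7·23 = 157.1.
ΔQ = 44 − 23 = 21; wedge = 188.6 − 157.1 = 31.5.
DWL = ½ × 21 × 31.5 = 330.75.

330.75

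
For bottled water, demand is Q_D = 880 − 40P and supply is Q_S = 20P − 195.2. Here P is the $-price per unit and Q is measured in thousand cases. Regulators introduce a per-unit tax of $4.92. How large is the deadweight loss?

In inverse form: demand P = 22 − 0.025Q, supply P = 9.76 + 0.05Q.
Competitive equilibrium: 22 − 0.025Q = 9.76 + 0.05Q → Q* = 163.2, P* = 17.92.
With the tax, the buyer price exceeds the seller price by 4.92: (22 − 0.025Q) − (9.76 + 0.05Q) = 4.92 → Q' = 97.6.
ΔQ = 163.2 − 97.6 = 65.6; the wedge equals the tax, 4.92.
Welfare loss = ½ × 65.6 × 4.92 = $161.376 thousand.

$161.376 thousand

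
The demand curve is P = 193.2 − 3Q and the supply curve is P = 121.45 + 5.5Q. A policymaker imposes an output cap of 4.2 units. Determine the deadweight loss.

Competitive equilibrium: 193.2 − 3Q = 121.45 + 5.5Q → Q* = 8.4412, P* = 167.8765.
At Q = 4.2: demand price = 193.2 − 3·4.2 = 180.6; supply price = 121.45 + 5.5·4.2 = 144.55.
ΔQ = 8.4412 − 4.2 = 4.2412; wedge = 180.6 − 144.55 = 36.05.
The triangle = ½ × 4.2412 × 36.05 = 76.45.

76.45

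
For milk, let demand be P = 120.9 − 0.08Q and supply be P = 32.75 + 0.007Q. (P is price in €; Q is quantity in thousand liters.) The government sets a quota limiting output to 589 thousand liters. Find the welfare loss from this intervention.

Competitive equilibrium: 120.9 − 0.08Q = 32.75 + 0.007Q → Q* = 1013.2184, P* = 39.8425.
At Q = 589: demand price = 120.9 − 0.08·589 = 73.78; supply price = 32.75 + 0.007·589 = 36.873.
ΔQ = 1013.2184 − 589 = 424.2184; wedge = 73.78 − 36.873 = 36.907.
DWL = ½ × 424.2184 × 36.907 = €7828.31 thousand.

€7828.31 thousand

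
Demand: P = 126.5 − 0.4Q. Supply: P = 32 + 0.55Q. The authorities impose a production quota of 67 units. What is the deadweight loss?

Competitive equilibrium: 126.5 − 0.4Q = 32 + 0.55Q → Q* = 99.4737, P* = 86.7105.
At Q = 67: demand price = 126.5 − 0.4·67 = 99.7; supply price = 32 + 0.55·67 = 68.85.
ΔQ = 99.4737 − 67 = 32.4737; wedge = 99.7 − 68.85 = 30.85.
Welfare loss = ½ × 32.4737 × 30.85 = 500.91.

500.91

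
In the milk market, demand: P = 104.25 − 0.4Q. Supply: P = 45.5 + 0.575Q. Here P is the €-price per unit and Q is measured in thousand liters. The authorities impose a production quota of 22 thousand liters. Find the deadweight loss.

Competitive equilibrium: 104.25 − 0.4Q = 45.5 + 0.575Q → Q* = 60.2564, P* = 80.1474.
At Q = 22: demand price = 104.25 − 0.4·22 = 95.45; supply price = 45.5 + 0.575·22 = 58.15.
ΔQ = 60.2564 − 22 = 38.2564; wedge = 95.45 − 58.15 = 37.3.
DWL = ½ × 38.2564 × 37.3 = €713.48 thousand.

€713.48 thousand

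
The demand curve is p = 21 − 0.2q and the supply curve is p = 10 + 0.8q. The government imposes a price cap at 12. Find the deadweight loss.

36.125

Competitive equilibrium: 21 − 0.2q = 10 + 0.8q → q* = 11, p* = 18.8.
At the ceiling p = 12, quantity supplied = (12 − 10)/0.8 = 2.5.
Willingness to pay at q' = 2.5: 21 − 0.2·2.5 = 20.5.
Δq = 11 − 2.5 = 8.5; wedge = 20.5 − 12 = 8.5.
Welfare loss = ½ × 8.5 × 8.5 = 36.125.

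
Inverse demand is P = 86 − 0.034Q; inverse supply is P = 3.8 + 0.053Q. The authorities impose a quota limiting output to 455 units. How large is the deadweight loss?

Competitive equilibrium: 86 − 0.034Q = 3.8 + 0.053Q → Q* = 944.8276, P* = 53.8759.
At Q = 455: demand price = 86 − 0.034·455 = 70.53; supply price = 3.8 + 0.053·455 = 27.915.
ΔQ = 944.8276 − 455 = 489.8276; wedge = 70.53 − 27.915 = 42.615.
Deadweight loss = ½ × 489.8276 × 42.615 = 10437.

10437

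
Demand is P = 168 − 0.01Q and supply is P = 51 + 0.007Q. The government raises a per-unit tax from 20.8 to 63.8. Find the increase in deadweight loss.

Competitive equilibrium: 168 − 0.01Q = 51 + 0.007Q → Q* = 6882.3529, P* = 99.1765.
For a per-unit tax t: ΔQ = t/0.017, so DWL = ½·t·(t/0.017) = t²/0.034.
At t = 20.8: DWL = 12724.706. At t = 63.8: DWL = 119718.824.
Increase = 119718.824 − 12724.706 = 106994.12.

106994.12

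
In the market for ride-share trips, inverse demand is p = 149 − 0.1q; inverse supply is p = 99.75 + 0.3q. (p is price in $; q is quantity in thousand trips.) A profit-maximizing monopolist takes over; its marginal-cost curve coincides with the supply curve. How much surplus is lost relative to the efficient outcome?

Competitive equilibrium: 149 − 0.1q = 99.75 + 0.3q → q* = 123.125, p* = 136.6875.
Marginal revenue: MR = 149 − 0.2q. Set MR = MC: 149 − 0.2q = 99.75 + 0.3q → q_m = 98.5.
Price p_m = 149 − 0.1·98.5 = 139.15; MC(q_m) = 99.75 + 0.3·98.5 = 129.3.
Competitive q* = 123.125, so Δq = 24.625; wedge = 139.15 − 129.3 = 9.85.
Welfare loss = ½ × 24.625 × 9.85 = $121.28 thousand.

$121.28 thousand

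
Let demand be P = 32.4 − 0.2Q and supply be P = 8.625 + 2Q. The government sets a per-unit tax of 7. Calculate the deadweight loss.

Competitive equilibrium: 32.4 − 0.2Q = 8.625 + 2Q → Q* = 10.8068, P* = 30.2386.
With the tax, the buyer price exceeds the seller price by 7: (32.4 − 0.2Q) − (8.625 + 2Q) = 7 → Q' = 7.625.
ΔQ = 10.8068 − 7.625 = 3.1818; the wedge equals the tax, 7.
DWL = ½ × 3.1818 × 7 = 11.14.

11.14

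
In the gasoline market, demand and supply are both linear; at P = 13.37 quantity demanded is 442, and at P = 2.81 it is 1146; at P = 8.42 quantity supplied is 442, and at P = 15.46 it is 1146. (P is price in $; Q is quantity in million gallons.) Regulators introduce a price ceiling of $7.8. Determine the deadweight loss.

Demand slope = (2.81 − 13.37)/(1146 − 442) = −0.015, so P = 20 − 0.015Q.
Supply slope = (15.46 − 8.42)/(1146 − 442) = 0.01, so P = 4 + 0.01Q.
Competitive equilibrium: 20 − 0.015Q = 4 + 0.01Q → Q* = 640, P* = 10.4.
At the ceiling P = 7.8, quantity supplied = (7.8 − 4)/0.01 = 380.
Willingness to pay at Q' = 380: 20 − 0.015·380 = 14.3.
ΔQ = 640 − 380 = 260; wedge = 14.3 − 7.8 = 6.5.
The triangle = ½ × 260 × 6.5 = $845 million.

$845 million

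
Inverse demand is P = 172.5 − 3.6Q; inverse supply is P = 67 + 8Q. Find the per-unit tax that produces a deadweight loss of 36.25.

Competitive equilibrium: 172.5 − 3.6Q = 67 + 8Q → Q* = 9.0948, P* = 139.7586.
A tax t gives ΔQ = t/11.6 and wedge t, so DWL = t²/23.2.
t²/23.2 = 36.25 → t² = 841 → t = 29.

29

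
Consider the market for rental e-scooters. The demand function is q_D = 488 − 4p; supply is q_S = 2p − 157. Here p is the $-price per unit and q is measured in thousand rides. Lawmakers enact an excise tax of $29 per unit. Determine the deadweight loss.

In inverse form: demand p = 122 − 0.25q, supply p = 78.5 + 0.5q.
Competitive equilibrium: 122 − 0.25q = 78.5 + 0.5q → q* = 58, p* = 107.5.
With the tax, the buyer price exceeds the seller price by 29: (122 − 0.25q) − (78.5 + 0.5q) = 29 → q' = 19.3333.
Δq = 58 − 19.3333 = 38.6667; the wedge equals the tax, 29.
DWL = ½ × 38.6667 × 29 = $560.67 thousand.

$560.67 thousand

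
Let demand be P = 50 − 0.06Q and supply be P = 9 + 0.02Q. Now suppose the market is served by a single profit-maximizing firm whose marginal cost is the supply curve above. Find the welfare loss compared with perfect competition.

1929.72

Competitive equilibrium: 50 − 0.06Q = 9 + 0.02Q → Q* = 512.5, P* = 19.25.
Marginal revenue: MR = 50 − 0.12Q. Set MR = MC: 50 − 0.12Q = 9 + 0.02Q → Q_m = 292.85714.
Price P_m = 50 − 0.06·292.85714 = 32.42857; MC(Q_m) = 9 + 0.02·292.85714 = 14.85714.
Competitive Q* = 512.5, so ΔQ = 219.64286; wedge = 32.42857 − 14.85714 = 17.57143.
Welfare loss = ½ × 219.64286 × 17.57143 = 1929.72.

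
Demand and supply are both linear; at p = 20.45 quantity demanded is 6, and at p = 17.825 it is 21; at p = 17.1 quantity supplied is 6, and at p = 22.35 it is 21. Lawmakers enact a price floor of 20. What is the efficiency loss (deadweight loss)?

3.81

Demand slope = (17.825 − 20.45)/(21 − 6) = −0.175, so p = 21.5 − 0.175q.
Supply slope = (22.35 − 17.1)/(21 − 6) = 0.35, so p = 15 + 0.35q.
Competitive equilibrium: 21.5 − 0.175q = 15 + 0.35q → q* = 12.381, p* = 19.3333.
At the floor p = 20, quantity demanded = (21.5 − 20)/0.175 = 8.5714.
Sellers' marginal cost at q' = 8.5714: 15 + 0.35·8.5714 = 18.
Δq = 12.381 − 8.5714 = 3.8096; wedge = 20 − 18 = 2.
Welfare loss = ½ × 3.8096 × 2 = 3.81.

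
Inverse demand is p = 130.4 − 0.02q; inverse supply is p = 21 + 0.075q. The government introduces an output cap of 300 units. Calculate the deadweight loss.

Competitive equilibrium: 130.4 − 0.02q = 21 + 0.075q → q* = 1151.5789, p* = 107.3684.
At q = 300: demand price = 130.4 − 0.02·300 = 124.4; supply price = 21 + 0.075·300 = 43.5.
Δq = 1151.5789 − 300 = 851.5789; wedge = 124.4 − 43.5 = 80.9.
The triangle = ½ × 851.5789 × 80.9 = 34446.37.

34446.37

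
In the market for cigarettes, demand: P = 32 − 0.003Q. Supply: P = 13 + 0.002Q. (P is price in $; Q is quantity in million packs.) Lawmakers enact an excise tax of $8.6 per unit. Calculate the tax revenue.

Competitive equilibrium: 32 − 0.003Q = 13 + 0.002Q → Q* = 3800, P* = 20.6.
With the tax, the buyer price exceeds the seller price by 8.6: (32 − 0.003Q) − (13 + 0.002Q) = 8.6 → Q' = 2080.
Tax revenue = 8.6 × 2080 = $17888 million.

$17888 million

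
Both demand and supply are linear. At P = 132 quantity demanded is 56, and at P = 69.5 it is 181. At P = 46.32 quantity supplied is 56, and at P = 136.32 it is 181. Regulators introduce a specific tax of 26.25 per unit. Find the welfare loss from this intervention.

282.40

Demand slope = (69.5 − 132)/(181 − 56) = −0.5, so P = 160 − 0.5Q.
Supply slope = (136.32 − 46.32)/(181 − 56) = 0.72, so P = 6 + 0.72Q.
Competitive equilibrium: 160 − 0.5Q = 6 + 0.72Q → Q* = 126.2295, P* = 96.8852.
With the tax, the buyer price exceeds the seller price by 26.25: (160 − 0.5Q) − (6 + 0.72Q) = 26.25 → Q' = 104.7131.
ΔQ = 126.2295 − 104.7131 = 21.5164; the wedge equals the tax, 26.25.
Welfare loss = ½ × 21.5164 × 26.25 = 282.40.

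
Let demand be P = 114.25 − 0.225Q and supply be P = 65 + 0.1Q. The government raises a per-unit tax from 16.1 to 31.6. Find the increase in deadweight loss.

1137.46

Competitive equilibrium: 114.25 − 0.225Q = 65 + 0.1Q → Q* = 151.5385, P* = 80.1538.
For a per-unit tax t: ΔQ = t/0.325, so DWL = ½·t·(t/0.325) = t²/0.65.
At t = 16.1: DWL = 398.785. At t = 31.6: DWL = 1536.246.
Increase = 1536.246 − 398.785 = 1137.46.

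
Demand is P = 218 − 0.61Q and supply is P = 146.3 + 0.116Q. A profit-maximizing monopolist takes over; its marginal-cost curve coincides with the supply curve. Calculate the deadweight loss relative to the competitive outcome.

738.11

Competitive equilibrium: 218 − 0.61Q = 146.3 + 0.116Q → Q* = 98.76033, P* = 157.7562.
Marginal revenue: MR = 218 − 1.22Q. Set MR = MC: 218 − 1.22Q = 146.3 + 0.116Q → Q_m = 53.66766.
Price P_m = 218 − 0.61·53.66766 = 185.26273; MC(Q_m) = 146.3 + 0.116·53.66766 = 152.52545.
Competitive Q* = 98.76033, so ΔQ = 45.09267; wedge = 185.26273 − 152.52545 = 32.73728.
Deadweight loss = ½ × 45.09267 × 32.73728 = 738.11.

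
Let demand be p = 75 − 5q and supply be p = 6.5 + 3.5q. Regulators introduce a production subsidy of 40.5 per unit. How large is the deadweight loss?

Competitive equilibrium: 75 − 5q = 6.5 + 3.5q → q* = 8.0588, p* = 34.7059.
The subsidy lowers effective supply by 40.5: p = 3.5q − 34.
New quantity: 75 − 5q = 3.5q − 34 → q' = 12.8235.
Overproduction Δq = 12.8235 − 8.0588 = 4.7647; wedge = subsidy = 40.5.
The triangle = ½ × 4.7647 × 40.5 = 96.49.

96.49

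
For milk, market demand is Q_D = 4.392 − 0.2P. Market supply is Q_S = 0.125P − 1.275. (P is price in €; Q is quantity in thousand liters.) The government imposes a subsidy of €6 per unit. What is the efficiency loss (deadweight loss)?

In inverse form: demand P = 21.96 − 5Q, supply P = 10.2 + 8Q.
Competitive equilibrium: 21.96 − 5Q = 10.2 + 8Q → Q* = 0.9046, P* = 17.4369.
The subsidy lowers effective supply by 6: P = 4.2 + 8Q.
New quantity: 21.96 − 5Q = 4.2 + 8Q → Q' = 1.3662.
Overproduction ΔQ = 1.3662 − 0.9046 = 0.4616; wedge = subsidy = 6.
Welfare loss = ½ × 0.4616 × 6 = €1.38 thousand.

€1.38 thousand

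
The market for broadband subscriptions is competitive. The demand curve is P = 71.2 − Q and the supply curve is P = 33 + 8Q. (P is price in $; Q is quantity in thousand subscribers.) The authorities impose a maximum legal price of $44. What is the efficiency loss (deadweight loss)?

Competitive equilibrium: 71.2 − Q = 33 + 8Q → Q* = 4.2444, P* = 66.9556.
At the ceiling P = 44, quantity supplied = (44 − 33)/8 = 1.375.
Willingness to pay at Q' = 1.375: 71.2 − 1·1.375 = 69.825.
ΔQ = 4.2444 − 1.375 = 2.8694; wedge = 69.825 − 44 = 25.825.
Deadweight loss = ½ × 2.8694 × 25.825 = $37.05 thousand.

$37.05 thousand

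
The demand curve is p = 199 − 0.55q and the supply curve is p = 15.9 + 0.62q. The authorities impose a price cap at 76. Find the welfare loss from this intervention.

2075.24

Competitive equilibrium: 199 − 0.55q = 15.9 + 0.62q → q* = 156.4957, p* = 112.9274.
At the ceiling p = 76, quantity supplied = (76 − 15.9)/0.62 = 96.9355.
Willingness to pay at q' = 96.9355: 199 − 0.55·96.9355 = 145.6855.
Δq = 156.4957 − 96.9355 = 59.5602; wedge = 145.6855 − 76 = 69.6855.
Deadweight loss = ½ × 59.5602 × 69.6855 = 2075.24.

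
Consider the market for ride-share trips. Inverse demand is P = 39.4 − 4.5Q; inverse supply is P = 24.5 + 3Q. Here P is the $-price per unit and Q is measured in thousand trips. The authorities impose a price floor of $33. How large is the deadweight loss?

$1.19 thousand

Competitive equilibrium: 39.4 − 4.5Q = 24.5 + 3Q → Q* = 1.9867, P* = 30.46.
At the floor P = 33, quantity demanded = (39.4 − 33)/4.5 = 1.4222.
Sellers' marginal cost at Q' = 1.4222: 24.5 + 3·1.4222 = 28.7666.
ΔQ = 1.9867 − 1.4222 = 0.5645; wedge = 33 − 28.7666 = 4.2334.
DWL = ½ × 0.5645 × 4.2334 = $1.19 thousand.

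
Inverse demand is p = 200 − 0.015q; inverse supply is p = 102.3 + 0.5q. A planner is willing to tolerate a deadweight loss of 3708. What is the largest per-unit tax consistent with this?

Competitive equilibrium: 200 − 0.015q = 102.3 + 0.5q → q* = 189.7087, p* = 197.1544.
A tax t gives Δq = t/0.515 and wedge t, so DWL = t²/1.03.
t²/1.03 = 3708 → t² = 3819.24 → t = 61.8.

61.8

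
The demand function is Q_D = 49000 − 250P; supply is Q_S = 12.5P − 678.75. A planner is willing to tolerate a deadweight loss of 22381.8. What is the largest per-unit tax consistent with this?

61.32

In inverse form: demand P = 196 − 0.004Q, supply P = 54.3 + 0.08Q.
Competitive equilibrium: 196 − 0.004Q = 54.3 + 0.08Q → Q* = 1686.9048, P* = 189.2524.
A tax t gives ΔQ = t/0.084 and wedge t, so DWL = t²/0.168.
t²/0.168 = 22381.8 → t² = 3760.1424 → t = 61.32.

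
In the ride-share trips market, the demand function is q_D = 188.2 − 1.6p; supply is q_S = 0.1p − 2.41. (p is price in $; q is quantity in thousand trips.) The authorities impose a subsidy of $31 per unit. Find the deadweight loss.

In inverse form: demand p = 117.625 − 0.625q, supply p = 24.1 + 10q.
Competitive equilibrium: 117.625 − 0.625q = 24.1 + 10q → q* = 8.8024, p* = 112.1235.
The subsidy lowers effective supply by 31: p = 10q − 6.9.
New quantity: 117.625 − 0.625q = 10q − 6.9 → q' = 11.72.
Overproduction Δq = 11.72 − 8.8024 = 2.9176; wedge = subsidy = 31.
DWL = ½ × 2.9176 × 31 = $45.22 thousand.

$45.22 thousand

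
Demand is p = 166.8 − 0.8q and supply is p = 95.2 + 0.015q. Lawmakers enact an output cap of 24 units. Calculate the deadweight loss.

Competitive equilibrium: 166.8 − 0.8q = 95.2 + 0.015q → q* = 87.8528, p* = 96.5178.
At q = 24: demand price = 166.8 − 0.8·24 = 147.6; supply price = 95.2 + 0.015·24 = 95.56.
Δq = 87.8528 − 24 = 63.8528; wedge = 147.6 − 95.56 = 52.04.
DWL = ½ × 63.8528 × 52.04 = 1661.45.

1661.45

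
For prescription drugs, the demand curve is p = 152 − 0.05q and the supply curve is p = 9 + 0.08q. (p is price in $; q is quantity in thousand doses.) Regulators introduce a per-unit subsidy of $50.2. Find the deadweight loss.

Competitive equilibrium: 152 − 0.05q = 9 + 0.08q → q* = 1100, p* = 97.
The subsidy lowers effective supply by 50.2: p = 0.08q − 41.2.
New quantity: 152 − 0.05q = 0.08q − 41.2 → q' = 1486.1538.
Overproduction Δq = 1486.1538 − 1100 = 386.1538; wedge = subsidy = 50.2.
DWL = ½ × 386.1538 × 50.2 = $9692.46 thousand.

$9692.46 thousand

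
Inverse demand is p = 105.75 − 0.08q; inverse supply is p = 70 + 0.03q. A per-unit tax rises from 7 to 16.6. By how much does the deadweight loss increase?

Competitive equilibrium: 105.75 − 0.08q = 70 + 0.03q → q* = 325, p* = 79.75.
For a per-unit tax t: Δq = t/0.11, so DWL = ½·t·(t/0.11) = t²/0.22.
At t = 7: DWL = 222.727. At t = 16.6: DWL = 1252.545.
Increase = 1252.545 − 222.727 = 1029.82.

1029.82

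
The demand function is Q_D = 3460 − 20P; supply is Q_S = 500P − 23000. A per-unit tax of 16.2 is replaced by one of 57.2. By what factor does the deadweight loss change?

12.467

In inverse form: demand P = 173 − 0.05Q, supply P = 46 + 0.002Q.
Competitive equilibrium: 173 − 0.05Q = 46 + 0.002Q → Q* = 2442.3077, P* = 50.8846.
For a per-unit tax t: ΔQ = t/0.052, so DWL = ½·t·(t/0.052) = t²/0.104.
At t = 16.2: DWL = 2523.462. At t = 57.2: DWL = 31460.
Ratio = (57.2/16.2)² = 12.467.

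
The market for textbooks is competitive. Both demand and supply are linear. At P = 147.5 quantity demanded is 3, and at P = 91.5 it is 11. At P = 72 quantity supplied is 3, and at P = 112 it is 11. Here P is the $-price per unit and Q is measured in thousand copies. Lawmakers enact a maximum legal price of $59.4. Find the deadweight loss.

Demand slope = (91.5 − 147.5)/(11 − 3) = −7, so P = 168.5 − 7Q.
Supply slope = (112 − 72)/(11 − 3) = 5, so P = 57 + 5Q.
Competitive equilibrium: 168.5 − 7Q = 57 + 5Q → Q* = 9.2917, P* = 103.4583.
At the ceiling P = 59.4, quantity supplied = (59.4 − 57)/5 = 0.48.
Willingness to pay at Q' = 0.48: 168.5 − 7·0.48 = 165.14.
ΔQ = 9.2917 − 0.48 = 8.8117; wedge = 165.14 − 59.4 = 105.74.
Deadweight loss = ½ × 8.8117 × 105.74 = $465.87 thousand.

$465.87 thousand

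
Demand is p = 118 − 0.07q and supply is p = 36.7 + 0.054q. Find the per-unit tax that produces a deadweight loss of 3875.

31

Competitive equilibrium: 118 − 0.07q = 36.7 + 0.054q → q* = 655.6452, p* = 72.1048.
A tax t gives Δq = t/0.124 and wedge t, so DWL = t²/0.248.
t²/0.248 = 3875 → t² = 961 → t = 31.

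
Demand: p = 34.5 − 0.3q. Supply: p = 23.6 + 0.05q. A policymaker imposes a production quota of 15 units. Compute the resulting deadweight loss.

45.60

Competitive equilibrium: 34.5 − 0.3q = 23.6 + 0.05q → q* = 31.1429, p* = 25.1571.
At q = 15: demand price = 34.5 − 0.3·15 = 30; supply price = 23.6 + 0.05·15 = 24.35.
Δq = 31.1429 − 15 = 16.1429; wedge = 30 − 24.35 = 5.65.
The triangle = ½ × 16.1429 × 5.65 = 45.60.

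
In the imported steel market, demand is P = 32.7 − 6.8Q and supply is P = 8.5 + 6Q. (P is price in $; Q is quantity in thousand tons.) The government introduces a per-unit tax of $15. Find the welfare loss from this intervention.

Competitive equilibrium: 32.7 − 6.8Q = 8.5 + 6Q → Q* = 1.8906, P* = 19.8438.
With the tax, the buyer price exceeds the seller price by 15: (32.7 − 6.8Q) − (8.5 + 6Q) = 15 → Q' = 0.7188.
ΔQ = 1.8906 − 0.7188 = 1.1718; the wedge equals the tax, 15.
Deadweight loss = ½ × 1.1718 × 15 = $8.79 thousand.

$8.79 thousand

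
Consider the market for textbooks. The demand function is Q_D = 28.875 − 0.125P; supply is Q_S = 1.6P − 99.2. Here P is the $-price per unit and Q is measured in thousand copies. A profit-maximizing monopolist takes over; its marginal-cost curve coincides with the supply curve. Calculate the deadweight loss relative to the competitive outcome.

$383.39 thousand

In inverse form: demand P = 231 − 8Q, supply P = 62 + 0.625Q.
Competitive equilibrium: 231 − 8Q = 62 + 0.625Q → Q* = 19.5942, P* = 74.2464.
Marginal revenue: MR = 231 − 16Q. Set MR = MC: 231 − 16Q = 62 + 0.625Q → Q_m = 10.1654.
Price P_m = 231 − 8·10.1654 = 149.6768; MC(Q_m) = 62 + 0.625·10.1654 = 68.3534.
Competitive Q* = 19.5942, so ΔQ = 9.4288; wedge = 149.6768 − 68.3534 = 81.3234.
Welfare loss = ½ × 9.4288 × 81.3234 = $383.39 thousand.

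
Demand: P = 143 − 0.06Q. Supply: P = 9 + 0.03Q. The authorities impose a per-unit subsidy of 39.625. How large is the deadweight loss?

Competitive equilibrium: 143 − 0.06Q = 9 + 0.03Q → Q* = 1488.8889, P* = 53.6667.
The subsidy lowers effective supply by 39.625: P = 0.03Q − 30.625.
New quantity: 143 − 0.06Q = 0.03Q − 30.625 → Q' = 1929.1667.
Overproduction ΔQ = 1929.1667 − 1488.8889 = 440.2778; wedge = subsidy = 39.625.
The triangle = ½ × 440.2778 × 39.625 = 8723.

8723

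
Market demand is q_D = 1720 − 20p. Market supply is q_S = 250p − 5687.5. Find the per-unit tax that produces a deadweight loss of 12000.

In inverse form: demand p = 86 − 0.05q, supply p = 22.75 + 0.004q.
Competitive equilibrium: 86 − 0.05q = 22.75 + 0.004q → q* = 1171.2963, p* = 27.4352.
A tax t gives Δq = t/0.054 and wedge t, so DWL = t²/0.108.
t²/0.108 = 12000 → t² = 1296 → t = 36.

36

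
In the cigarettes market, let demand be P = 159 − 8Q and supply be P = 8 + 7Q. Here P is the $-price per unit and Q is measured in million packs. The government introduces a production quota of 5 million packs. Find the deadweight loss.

$192.53 million

Competitive equilibrium: 159 − 8Q = 8 + 7Q → Q* = 10.0667, P* = 78.4667.
At Q = 5: demand price = 159 − 8·5 = 119; supply price = 8 + 7·5 = 43.
ΔQ = 10.0667 − 5 = 5.0667; wedge = 119 − 43 = 76.
Welfare loss = ½ × 5.0667 × 76 = $192.53 million.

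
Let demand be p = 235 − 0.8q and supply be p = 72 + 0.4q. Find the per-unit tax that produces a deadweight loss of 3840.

Competitive equilibrium: 235 − 0.8q = 72 + 0.4q → q* = 135.8333, p* = 126.3333.
A tax t gives Δq = t/1.2 and wedge t, so DWL = t²/2.4.
t²/2.4 = 3840 → t² = 9216 → t = 96.

96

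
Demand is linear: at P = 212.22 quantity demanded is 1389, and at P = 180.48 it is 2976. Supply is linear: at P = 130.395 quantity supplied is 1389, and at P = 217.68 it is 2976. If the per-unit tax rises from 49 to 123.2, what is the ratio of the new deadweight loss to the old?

6.322

Demand slope = (180.48 − 212.22)/(2976 − 1389) = −0.02, so P = 240 − 0.02Q.
Supply slope = (217.68 − 130.395)/(2976 − 1389) = 0.055, so P = 54 + 0.055Q.
Competitive equilibrium: 240 − 0.02Q = 54 + 0.055Q → Q* = 2480, P* = 190.4.
For a per-unit tax t: ΔQ = t/0.075, so DWL = ½·t·(t/0.075) = t²/0.15.
At t = 49: DWL = 16006.667. At t = 123.2: DWL = 101188.267.
Ratio = (123.2/49)² = 6.322.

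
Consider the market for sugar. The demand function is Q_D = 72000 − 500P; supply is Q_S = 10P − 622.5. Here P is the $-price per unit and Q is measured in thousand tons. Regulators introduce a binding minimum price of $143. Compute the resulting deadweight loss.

In inverse form: demand P = 144 − 0.002Q, supply P = 62.25 + 0.1Q.
Competitive equilibrium: 144 − 0.002Q = 62.25 + 0.1Q → Q* = 801.4706, P* = 142.3971.
At the floor P = 143, quantity demanded = (144 − 143)/0.002 = 500.
Sellers' marginal cost at Q' = 500: 62.25 + 0.1·500 = 112.25.
ΔQ = 801.4706 − 500 = 301.4706; wedge = 143 − 112.25 = 30.75.
Welfare loss = ½ × 301.4706 × 30.75 = $4635.11 thousand.

$4635.11 thousand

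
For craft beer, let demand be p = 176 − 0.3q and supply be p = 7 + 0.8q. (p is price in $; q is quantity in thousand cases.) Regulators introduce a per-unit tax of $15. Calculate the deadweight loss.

$102.27 thousand

Competitive equilibrium: 176 − 0.3q = 7 + 0.8q → q* = 153.6364, p* = 129.9091.
With the tax, the buyer price exceeds the seller price by 15: (176 − 0.3q) − (7 + 0.8q) = 15 → q' = 140.
Δq = 153.6364 − 140 = 13.6364; the wedge equals the tax, 15.
Deadweight loss = ½ × 13.6364 × 15 = $102.27 thousand.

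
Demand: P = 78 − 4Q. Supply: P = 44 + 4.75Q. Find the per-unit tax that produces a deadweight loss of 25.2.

21

Competitive equilibrium: 78 − 4Q = 44 + 4.75Q → Q* = 3.8857, P* = 62.4571.
A tax t gives ΔQ = t/8.75 and wedge t, so DWL = t²/17.5.
t²/17.5 = 25.2 → t² = 441 → t = 21.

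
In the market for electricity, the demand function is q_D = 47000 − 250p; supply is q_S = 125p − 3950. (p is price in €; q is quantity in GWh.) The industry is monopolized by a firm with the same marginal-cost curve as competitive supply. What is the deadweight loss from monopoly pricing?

€63700.42

In inverse form: demand p = 188 − 0.004q, supply p = 31.6 + 0.008q.
Competitive equilibrium: 188 − 0.004q = 31.6 + 0.008q → q* = 13033.3333, p* = 135.8667.
Marginal revenue: MR = 188 − 0.008q. Set MR = MC: 188 − 0.008q = 31.6 + 0.008q → q_m = 9775.
Price p_m = 188 − 0.004·9775 = 148.9; MC(q_m) = 31.6 + 0.008·9775 = 109.8.
Competitive q* = 13033.3333, so Δq = 3258.3333; wedge = 148.9 − 109.8 = 39.1.
Deadweight loss = ½ × 3258.3333 × 39.1 = €63700.42.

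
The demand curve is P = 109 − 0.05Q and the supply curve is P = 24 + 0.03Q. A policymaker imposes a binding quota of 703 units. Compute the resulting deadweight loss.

Competitive equilibrium: 109 − 0.05Q = 24 + 0.03Q → Q* = 1062.5, P* = 55.875.
At Q = 703: demand price = 109 − 0.05·703 = 73.85; supply price = 24 + 0.03·703 = 45.09.
ΔQ = 1062.5 − 703 = 359.5; wedge = 73.85 − 45.09 = 28.76.
The triangle = ½ × 359.5 × 28.76 = 5169.61.

5169.61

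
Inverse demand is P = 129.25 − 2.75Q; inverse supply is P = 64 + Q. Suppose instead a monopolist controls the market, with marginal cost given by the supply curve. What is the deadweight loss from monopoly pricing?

Competitive equilibrium: 129.25 − 2.75Q = 64 + Q → Q* = 17.4, P* = 81.4.
Marginal revenue: MR = 129.25 − 5.5Q. Set MR = MC: 129.25 − 5.5Q = 64 + Q → Q_m = 10.0385.
Price P_m = 129.25 − 2.75·10.0385 = 101.6441; MC(Q_m) = 64 + 1·10.0385 = 74.0385.
Competitive Q* = 17.4, so ΔQ = 7.3615; wedge = 101.6441 − 74.0385 = 27.6056.
DWL = ½ × 7.3615 × 27.6056 = 101.61.

101.61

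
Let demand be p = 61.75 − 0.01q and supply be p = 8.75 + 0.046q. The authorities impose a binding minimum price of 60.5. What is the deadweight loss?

18892.86

Competitive equilibrium: 61.75 − 0.01q = 8.75 + 0.046q → q* = 946.4286, p* = 52.2857.
At the floor p = 60.5, quantity demanded = (61.75 − 60.5)/0.01 = 125.
Sellers' marginal cost at q' = 125: 8.75 + 0.046·125 = 14.5.
Δq = 946.4286 − 125 = 821.4286; wedge = 60.5 − 14.5 = 46.
The triangle = ½ × 821.4286 × 46 = 18892.86.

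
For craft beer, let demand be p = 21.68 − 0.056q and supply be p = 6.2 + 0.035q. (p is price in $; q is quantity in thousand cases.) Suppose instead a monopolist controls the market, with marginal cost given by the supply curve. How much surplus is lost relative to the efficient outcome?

$191.08 thousand

Competitive equilibrium: 21.68 − 0.056q = 6.2 + 0.035q → q* = 170.1099, p* = 12.1538.
Marginal revenue: MR = 21.68 − 0.112q. Set MR = MC: 21.68 − 0.112q = 6.2 + 0.035q → q_m = 105.3061.
Price p_m = 21.68 − 0.056·105.3061 = 15.7829; MC(q_m) = 6.2 + 0.035·105.3061 = 9.8857.
Competitive q* = 170.1099, so Δq = 64.8038; wedge = 15.7829 − 9.8857 = 5.8972.
Welfare loss = ½ × 64.8038 × 5.8972 = $191.08 thousand.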